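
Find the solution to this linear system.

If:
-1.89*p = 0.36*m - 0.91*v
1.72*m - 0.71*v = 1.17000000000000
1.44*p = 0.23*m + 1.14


Then:
m = 1.94
p = 1.10
v = 3.06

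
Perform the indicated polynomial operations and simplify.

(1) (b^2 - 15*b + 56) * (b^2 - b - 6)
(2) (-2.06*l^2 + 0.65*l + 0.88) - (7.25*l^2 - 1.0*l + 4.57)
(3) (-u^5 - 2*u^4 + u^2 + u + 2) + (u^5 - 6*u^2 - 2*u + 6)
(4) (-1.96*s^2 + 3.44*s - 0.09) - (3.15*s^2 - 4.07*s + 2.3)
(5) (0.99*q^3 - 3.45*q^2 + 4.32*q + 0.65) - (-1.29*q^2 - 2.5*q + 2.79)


(1) = b^4 - 16*b^3 + 65*b^2 + 34*b - 336
(2) = -9.31*l^2 + 1.65*l - 3.69
(3) = -2*u^4 - 5*u^2 - u + 8
(4) = -5.11*s^2 + 7.51*s - 2.39
(5) = 0.99*q^3 - 2.16*q^2 + 6.82*q - 2.14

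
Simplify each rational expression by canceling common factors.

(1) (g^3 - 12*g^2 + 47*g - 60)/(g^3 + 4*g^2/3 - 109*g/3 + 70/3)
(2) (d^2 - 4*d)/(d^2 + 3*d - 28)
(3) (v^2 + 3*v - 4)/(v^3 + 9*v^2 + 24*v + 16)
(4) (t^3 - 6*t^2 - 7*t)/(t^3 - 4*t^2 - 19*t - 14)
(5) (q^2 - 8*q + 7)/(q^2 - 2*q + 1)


(1) = (3*g^2 - 21*g + 36)/(3*g^2 + 19*g - 14)
(2) = d/(d + 7)
(3) = (v - 1)/(v^2 + 5*v + 4)
(4) = t/(t + 2)
(5) = (q - 7)/(q - 1)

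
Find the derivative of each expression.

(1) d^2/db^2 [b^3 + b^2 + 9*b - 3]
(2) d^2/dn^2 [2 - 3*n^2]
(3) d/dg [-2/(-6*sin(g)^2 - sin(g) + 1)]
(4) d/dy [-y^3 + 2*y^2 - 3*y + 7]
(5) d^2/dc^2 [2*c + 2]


(1) = 6*b + 2
(2) = -6
(3) = -2*(12*sin(g) + 1)*cos(g)/(6*sin(g)^2 + sin(g) - 1)^2
(4) = -3*y^2 + 4*y - 3
(5) = 0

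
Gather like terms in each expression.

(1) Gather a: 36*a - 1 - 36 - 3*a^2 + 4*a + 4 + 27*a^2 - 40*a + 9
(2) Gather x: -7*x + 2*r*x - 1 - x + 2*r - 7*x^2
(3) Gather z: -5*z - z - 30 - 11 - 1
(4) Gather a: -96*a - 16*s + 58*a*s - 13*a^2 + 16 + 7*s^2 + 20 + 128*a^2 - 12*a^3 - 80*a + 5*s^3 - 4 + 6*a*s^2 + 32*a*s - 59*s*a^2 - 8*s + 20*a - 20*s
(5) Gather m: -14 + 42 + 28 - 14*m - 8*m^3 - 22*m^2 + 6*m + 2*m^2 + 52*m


(1) = 24*a^2 - 24
(2) = 2*r - 7*x^2 + x*(2*r - 8) - 1
(3) = -6*z - 42
(4) = -12*a^3 + a^2*(115 - 59*s) + a*(6*s^2 + 90*s - 156) + 5*s^3 + 7*s^2 - 44*s + 32
(5) = -8*m^3 - 20*m^2 + 44*m + 56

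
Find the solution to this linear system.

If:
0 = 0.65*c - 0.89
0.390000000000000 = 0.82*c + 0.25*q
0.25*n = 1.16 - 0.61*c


Then:
c = 1.37
n = 1.30
q = -2.93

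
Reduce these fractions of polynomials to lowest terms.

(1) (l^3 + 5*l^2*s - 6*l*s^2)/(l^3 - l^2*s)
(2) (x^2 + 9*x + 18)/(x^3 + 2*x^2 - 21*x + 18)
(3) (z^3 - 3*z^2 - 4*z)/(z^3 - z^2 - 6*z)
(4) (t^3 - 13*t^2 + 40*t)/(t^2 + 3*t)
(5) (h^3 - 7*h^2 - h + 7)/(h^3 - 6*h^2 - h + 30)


(1) = (l + 6*s)/l
(2) = (x + 3)/(x^2 - 4*x + 3)
(3) = (z^2 - 3*z - 4)/(z^2 - z - 6)
(4) = (t^2 - 13*t + 40)/(t + 3)
(5) = (h^3 - 7*h^2 - h + 7)/(h^3 - 6*h^2 - h + 30)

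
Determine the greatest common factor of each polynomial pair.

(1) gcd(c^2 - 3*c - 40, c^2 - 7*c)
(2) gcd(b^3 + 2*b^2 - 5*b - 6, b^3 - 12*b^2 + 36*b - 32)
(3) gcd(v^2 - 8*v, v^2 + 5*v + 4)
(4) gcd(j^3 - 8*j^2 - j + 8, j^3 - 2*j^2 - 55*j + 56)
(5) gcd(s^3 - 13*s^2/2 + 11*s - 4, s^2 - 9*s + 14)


(1) = gcd((c - 8)*(c + 5), c*(c - 7)) = 1
(2) = b - 2
(3) = gcd(v*(v - 8), (v + 1)*(v + 4)) = 1
(4) = j^2 - 9*j + 8
(5) = gcd((s - 4)*(s - 2)*(s - 1/2), (s - 7)*(s - 2)) = s - 2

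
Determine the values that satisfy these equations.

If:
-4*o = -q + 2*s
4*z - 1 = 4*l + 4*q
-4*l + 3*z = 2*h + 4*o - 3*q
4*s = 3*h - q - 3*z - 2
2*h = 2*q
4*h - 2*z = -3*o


Then:
h = -1/3
l = -7/12
o = 0
q = -1/3
s = -1/6
z = -2/3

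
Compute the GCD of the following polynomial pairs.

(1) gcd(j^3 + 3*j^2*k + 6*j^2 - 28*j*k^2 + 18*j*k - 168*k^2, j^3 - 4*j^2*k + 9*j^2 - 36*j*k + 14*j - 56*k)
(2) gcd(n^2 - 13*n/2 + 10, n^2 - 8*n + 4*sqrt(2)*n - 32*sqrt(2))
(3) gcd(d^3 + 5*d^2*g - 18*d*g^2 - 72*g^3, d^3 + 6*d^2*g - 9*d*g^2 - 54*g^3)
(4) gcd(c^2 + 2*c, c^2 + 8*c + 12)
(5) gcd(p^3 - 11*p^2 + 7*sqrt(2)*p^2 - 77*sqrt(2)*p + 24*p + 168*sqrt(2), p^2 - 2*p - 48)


(1) = gcd((j + 6)*(j - 4*k)*(j + 7*k), (j + 2)*(j + 7)*(j - 4*k)) = j - 4*k
(2) = gcd((n - 4)*(n - 5/2), (n - 8)*(n + 4*sqrt(2))) = 1
(3) = d^2 + 9*d*g + 18*g^2
(4) = c + 2
(5) = gcd((p - 8)*(p - 3)*(p + 7*sqrt(2)), (p - 8)*(p + 6)) = p - 8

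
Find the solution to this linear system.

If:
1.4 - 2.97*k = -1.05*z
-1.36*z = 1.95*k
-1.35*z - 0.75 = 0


Then:
No Solution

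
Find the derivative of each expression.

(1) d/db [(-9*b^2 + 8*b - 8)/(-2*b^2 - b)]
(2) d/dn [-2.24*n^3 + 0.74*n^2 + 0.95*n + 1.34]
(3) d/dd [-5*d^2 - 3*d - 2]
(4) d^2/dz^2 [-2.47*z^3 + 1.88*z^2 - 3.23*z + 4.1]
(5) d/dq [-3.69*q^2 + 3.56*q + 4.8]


(1) = (25*b^2 - 32*b - 8)/(b^2*(4*b^2 + 4*b + 1))
(2) = -6.72*n^2 + 1.48*n + 0.95
(3) = -10*d - 3
(4) = 3.76 - 14.82*z
(5) = 3.56 - 7.38*q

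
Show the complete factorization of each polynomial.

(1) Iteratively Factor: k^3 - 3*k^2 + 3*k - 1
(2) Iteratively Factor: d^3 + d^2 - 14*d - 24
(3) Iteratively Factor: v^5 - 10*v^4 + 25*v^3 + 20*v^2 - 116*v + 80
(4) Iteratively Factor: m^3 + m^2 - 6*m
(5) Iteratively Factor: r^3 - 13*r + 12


(1) = (k - 1)*(k^2 - 2*k + 1) = (k - 1)^2*(k - 1)
(2) = (d - 4)*(d^2 + 5*d + 6) = (d - 4)*(d + 2)*(d + 3)
(3) = (v - 1)*(v^4 - 9*v^3 + 16*v^2 + 36*v - 80) = (v - 4)*(v - 1)*(v^3 - 5*v^2 - 4*v + 20) = (v - 4)*(v - 2)*(v - 1)*(v^2 - 3*v - 10) = (v - 4)*(v - 2)*(v - 1)*(v + 2)*(v - 5)
(4) = (m + 3)*(m^2 - 2*m) = (m - 2)*(m + 3)*(m)
(5) = (r - 1)*(r^2 + r - 12) = (r - 1)*(r + 4)*(r - 3)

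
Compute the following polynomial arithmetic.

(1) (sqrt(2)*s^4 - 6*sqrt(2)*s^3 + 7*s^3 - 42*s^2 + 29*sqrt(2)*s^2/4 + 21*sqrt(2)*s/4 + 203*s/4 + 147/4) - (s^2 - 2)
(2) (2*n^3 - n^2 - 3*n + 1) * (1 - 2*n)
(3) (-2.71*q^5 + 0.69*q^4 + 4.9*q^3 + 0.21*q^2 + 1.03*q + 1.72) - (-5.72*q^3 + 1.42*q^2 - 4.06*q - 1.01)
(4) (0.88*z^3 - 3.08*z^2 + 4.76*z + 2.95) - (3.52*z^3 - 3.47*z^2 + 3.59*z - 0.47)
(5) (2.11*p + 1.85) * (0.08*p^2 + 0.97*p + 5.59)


(1) = sqrt(2)*s^4 - 6*sqrt(2)*s^3 + 7*s^3 - 43*s^2 + 29*sqrt(2)*s^2/4 + 21*sqrt(2)*s/4 + 203*s/4 + 155/4
(2) = -4*n^4 + 4*n^3 + 5*n^2 - 5*n + 1
(3) = -2.71*q^5 + 0.69*q^4 + 10.62*q^3 - 1.21*q^2 + 5.09*q + 2.73
(4) = -2.64*z^3 + 0.39*z^2 + 1.17*z + 3.42
(5) = 0.1688*p^3 + 2.1947*p^2 + 13.5894*p + 10.3415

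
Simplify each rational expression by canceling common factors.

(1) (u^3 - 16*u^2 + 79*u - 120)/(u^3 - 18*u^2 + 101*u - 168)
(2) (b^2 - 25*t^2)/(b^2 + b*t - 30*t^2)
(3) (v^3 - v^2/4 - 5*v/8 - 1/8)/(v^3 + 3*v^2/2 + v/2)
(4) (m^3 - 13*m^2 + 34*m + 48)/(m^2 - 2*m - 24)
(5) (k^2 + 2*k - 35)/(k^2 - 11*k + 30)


(1) = (u - 5)/(u - 7)
(2) = (b + 5*t)/(b + 6*t)
(3) = (4*v^2 - 3*v - 1)/(4*v^2 + 4*v)
(4) = (m^2 - 7*m - 8)/(m + 4)
(5) = (k + 7)/(k - 6)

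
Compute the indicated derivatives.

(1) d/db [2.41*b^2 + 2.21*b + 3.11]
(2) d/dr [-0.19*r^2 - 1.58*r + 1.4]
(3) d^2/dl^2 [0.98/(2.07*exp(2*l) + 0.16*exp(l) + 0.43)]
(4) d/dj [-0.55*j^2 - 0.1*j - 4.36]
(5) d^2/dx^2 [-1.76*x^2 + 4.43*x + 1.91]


(1) = 4.82*b + 2.21
(2) = -0.38*r - 1.58
(3) = (0.98*(4.14*exp(l) + 0.16)*(8.28*exp(l) + 0.32)*exp(l) - (8.1144*exp(l) + 0.1568)*(2.07*exp(2*l) + 0.16*exp(l) + 0.43))*exp(l)/(2.07*exp(2*l) + 0.16*exp(l) + 0.43)^3
(4) = -1.1*j - 0.1
(5) = -3.52000000000000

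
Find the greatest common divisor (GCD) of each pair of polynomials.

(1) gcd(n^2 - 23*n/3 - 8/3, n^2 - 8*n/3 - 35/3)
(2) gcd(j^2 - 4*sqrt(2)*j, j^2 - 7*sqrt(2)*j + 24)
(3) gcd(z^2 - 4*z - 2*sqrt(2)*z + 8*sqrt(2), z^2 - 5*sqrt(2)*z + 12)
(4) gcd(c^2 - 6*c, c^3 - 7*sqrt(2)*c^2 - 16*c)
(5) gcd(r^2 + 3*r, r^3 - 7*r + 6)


(1) = gcd((n - 8)*(n + 1/3), (n - 5)*(n + 7/3)) = 1
(2) = j - 4*sqrt(2)
(3) = z - 2*sqrt(2)
(4) = c
(5) = gcd(r*(r + 3), (r - 2)*(r - 1)*(r + 3)) = r + 3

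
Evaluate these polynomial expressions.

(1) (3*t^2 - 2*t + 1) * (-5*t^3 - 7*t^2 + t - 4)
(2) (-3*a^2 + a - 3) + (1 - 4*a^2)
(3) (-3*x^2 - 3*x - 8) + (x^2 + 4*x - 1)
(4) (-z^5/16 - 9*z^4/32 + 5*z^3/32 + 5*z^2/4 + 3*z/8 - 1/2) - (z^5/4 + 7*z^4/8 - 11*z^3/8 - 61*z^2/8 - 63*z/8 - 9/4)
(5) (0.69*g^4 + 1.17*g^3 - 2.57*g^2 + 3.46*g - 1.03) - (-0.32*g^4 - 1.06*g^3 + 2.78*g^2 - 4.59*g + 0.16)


(1) = -15*t^5 - 11*t^4 + 12*t^3 - 21*t^2 + 9*t - 4
(2) = -7*a^2 + a - 2
(3) = -2*x^2 + x - 9
(4) = -5*z^5/16 - 37*z^4/32 + 49*z^3/32 + 71*z^2/8 + 33*z/4 + 7/4
(5) = 1.01*g^4 + 2.23*g^3 - 5.35*g^2 + 8.05*g - 1.19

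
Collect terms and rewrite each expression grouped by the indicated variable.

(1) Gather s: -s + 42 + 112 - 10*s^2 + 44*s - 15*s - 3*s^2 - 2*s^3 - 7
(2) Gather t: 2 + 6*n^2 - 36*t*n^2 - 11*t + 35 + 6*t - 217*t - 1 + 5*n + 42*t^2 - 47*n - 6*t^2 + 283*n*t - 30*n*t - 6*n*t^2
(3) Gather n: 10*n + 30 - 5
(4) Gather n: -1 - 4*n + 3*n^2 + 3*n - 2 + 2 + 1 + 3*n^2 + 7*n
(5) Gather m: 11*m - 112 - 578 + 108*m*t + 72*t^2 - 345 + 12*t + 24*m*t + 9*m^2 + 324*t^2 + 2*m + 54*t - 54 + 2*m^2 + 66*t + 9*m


(1) = -2*s^3 - 13*s^2 + 28*s + 147
(2) = 6*n^2 - 42*n + t^2*(36 - 6*n) + t*(-36*n^2 + 253*n - 222) + 36
(3) = 10*n + 25
(4) = 6*n^2 + 6*n
(5) = 11*m^2 + m*(132*t + 22) + 396*t^2 + 132*t - 1089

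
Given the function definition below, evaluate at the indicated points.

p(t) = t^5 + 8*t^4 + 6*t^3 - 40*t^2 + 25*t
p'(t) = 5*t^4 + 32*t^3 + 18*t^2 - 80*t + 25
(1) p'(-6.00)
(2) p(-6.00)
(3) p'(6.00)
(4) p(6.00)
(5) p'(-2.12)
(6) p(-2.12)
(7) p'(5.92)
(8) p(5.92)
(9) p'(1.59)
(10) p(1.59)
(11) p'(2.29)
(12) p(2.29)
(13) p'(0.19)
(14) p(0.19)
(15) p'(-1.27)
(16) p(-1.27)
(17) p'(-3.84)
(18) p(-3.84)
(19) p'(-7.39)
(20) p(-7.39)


(1) = 721.00
(2) = -294.00
(3) = 13585.00
(4) = 18150.00
(5) = 71.60
(6) = -171.17
(7) = 12962.68
(8) = 17088.23
(9) = 103.89
(10) = 24.04
(11) = 457.98
(12) = 202.52
(13) = 10.68
(14) = 3.36
(15) = 103.09
(16) = -91.05
(17) = -127.15
(18) = -121.04
(19) = 3596.96
(20) = -2971.42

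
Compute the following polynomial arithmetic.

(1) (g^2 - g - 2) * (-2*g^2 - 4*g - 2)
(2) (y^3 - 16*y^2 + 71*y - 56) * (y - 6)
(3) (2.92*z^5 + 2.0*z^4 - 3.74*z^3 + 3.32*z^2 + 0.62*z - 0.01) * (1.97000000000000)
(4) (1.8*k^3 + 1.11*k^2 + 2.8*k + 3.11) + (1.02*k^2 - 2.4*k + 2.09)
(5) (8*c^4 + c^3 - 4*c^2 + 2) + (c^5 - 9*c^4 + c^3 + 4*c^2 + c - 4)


(1) = -2*g^4 - 2*g^3 + 6*g^2 + 10*g + 4
(2) = y^4 - 22*y^3 + 167*y^2 - 482*y + 336
(3) = 5.7524*z^5 + 3.94*z^4 - 7.3678*z^3 + 6.5404*z^2 + 1.2214*z - 0.0197
(4) = 1.8*k^3 + 2.13*k^2 + 0.4*k + 5.2
(5) = c^5 - c^4 + 2*c^3 + c - 2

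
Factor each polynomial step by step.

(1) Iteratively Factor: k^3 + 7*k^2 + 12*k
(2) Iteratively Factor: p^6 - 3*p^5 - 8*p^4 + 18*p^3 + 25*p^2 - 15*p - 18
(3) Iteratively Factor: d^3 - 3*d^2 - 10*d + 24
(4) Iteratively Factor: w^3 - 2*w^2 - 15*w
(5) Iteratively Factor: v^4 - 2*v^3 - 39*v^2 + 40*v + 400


(1) = (k + 3)*(k^2 + 4*k) = k*(k + 3)*(k + 4)
(2) = (p + 2)*(p^5 - 5*p^4 + 2*p^3 + 14*p^2 - 3*p - 9) = (p + 1)*(p + 2)*(p^4 - 6*p^3 + 8*p^2 + 6*p - 9) = (p - 3)*(p + 1)*(p + 2)*(p^3 - 3*p^2 - p + 3) = (p - 3)*(p + 1)^2*(p + 2)*(p^2 - 4*p + 3) = (p - 3)*(p - 1)*(p + 1)^2*(p + 2)*(p - 3)
(3) = (d - 2)*(d^2 - d - 12) = (d - 2)*(d + 3)*(d - 4)
(4) = (w)*(w^2 - 2*w - 15) = w*(w - 5)*(w + 3)
(5) = (v - 5)*(v^3 + 3*v^2 - 24*v - 80) = (v - 5)*(v + 4)*(v^2 - v - 20) = (v - 5)*(v + 4)^2*(v - 5)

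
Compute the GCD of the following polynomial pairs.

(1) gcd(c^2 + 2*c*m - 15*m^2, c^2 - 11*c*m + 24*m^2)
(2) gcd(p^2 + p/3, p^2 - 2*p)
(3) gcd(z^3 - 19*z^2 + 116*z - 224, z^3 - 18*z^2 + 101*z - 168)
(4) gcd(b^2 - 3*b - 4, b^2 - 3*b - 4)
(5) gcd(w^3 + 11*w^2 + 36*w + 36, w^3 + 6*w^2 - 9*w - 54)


(1) = gcd((c - 3*m)*(c + 5*m), (c - 8*m)*(c - 3*m)) = c - 3*m
(2) = p
(3) = z^2 - 15*z + 56
(4) = gcd((b - 4)*(b + 1), (b - 4)*(b + 1)) = b^2 - 3*b - 4
(5) = gcd((w + 2)*(w + 3)*(w + 6), (w - 3)*(w + 3)*(w + 6)) = w^2 + 9*w + 18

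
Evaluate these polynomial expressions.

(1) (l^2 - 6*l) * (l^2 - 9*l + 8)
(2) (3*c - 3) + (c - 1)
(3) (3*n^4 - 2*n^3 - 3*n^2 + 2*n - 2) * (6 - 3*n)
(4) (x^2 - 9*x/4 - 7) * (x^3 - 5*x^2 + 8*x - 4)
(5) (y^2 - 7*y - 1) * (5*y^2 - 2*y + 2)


(1) = l^4 - 15*l^3 + 62*l^2 - 48*l
(2) = 4*c - 4
(3) = -9*n^5 + 24*n^4 - 3*n^3 - 24*n^2 + 18*n - 12
(4) = x^5 - 29*x^4/4 + 49*x^3/4 + 13*x^2 - 47*x + 28
(5) = 5*y^4 - 37*y^3 + 11*y^2 - 12*y - 2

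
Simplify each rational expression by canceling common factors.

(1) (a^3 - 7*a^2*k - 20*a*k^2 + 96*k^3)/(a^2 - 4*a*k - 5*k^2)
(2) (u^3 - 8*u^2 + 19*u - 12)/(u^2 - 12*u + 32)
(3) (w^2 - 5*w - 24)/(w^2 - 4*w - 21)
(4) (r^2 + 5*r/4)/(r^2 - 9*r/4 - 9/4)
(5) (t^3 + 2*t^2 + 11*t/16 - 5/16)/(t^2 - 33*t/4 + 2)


(1) = (a^3 - 7*a^2*k - 20*a*k^2 + 96*k^3)/(a^2 - 4*a*k - 5*k^2)
(2) = (u^2 - 4*u + 3)/(u - 8)
(3) = (w - 8)/(w - 7)
(4) = (4*r^2 + 5*r)/(4*r^2 - 9*r - 9)
(5) = (4*t^2 + 9*t + 5)/(4*t - 32)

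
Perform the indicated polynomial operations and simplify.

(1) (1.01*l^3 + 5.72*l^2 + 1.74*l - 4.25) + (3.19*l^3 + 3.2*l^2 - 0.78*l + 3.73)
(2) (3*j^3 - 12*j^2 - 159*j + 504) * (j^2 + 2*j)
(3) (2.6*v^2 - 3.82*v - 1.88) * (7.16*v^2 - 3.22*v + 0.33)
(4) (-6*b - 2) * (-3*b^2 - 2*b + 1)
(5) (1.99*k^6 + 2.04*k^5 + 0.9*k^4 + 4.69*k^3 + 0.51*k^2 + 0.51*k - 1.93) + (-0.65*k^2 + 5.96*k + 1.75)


(1) = 4.2*l^3 + 8.92*l^2 + 0.96*l - 0.52
(2) = 3*j^5 - 6*j^4 - 183*j^3 + 186*j^2 + 1008*j
(3) = 18.616*v^4 - 35.7232*v^3 - 0.3024*v^2 + 4.793*v - 0.6204
(4) = 18*b^3 + 18*b^2 - 2*b - 2
(5) = 1.99*k^6 + 2.04*k^5 + 0.9*k^4 + 4.69*k^3 - 0.14*k^2 + 6.47*k - 0.18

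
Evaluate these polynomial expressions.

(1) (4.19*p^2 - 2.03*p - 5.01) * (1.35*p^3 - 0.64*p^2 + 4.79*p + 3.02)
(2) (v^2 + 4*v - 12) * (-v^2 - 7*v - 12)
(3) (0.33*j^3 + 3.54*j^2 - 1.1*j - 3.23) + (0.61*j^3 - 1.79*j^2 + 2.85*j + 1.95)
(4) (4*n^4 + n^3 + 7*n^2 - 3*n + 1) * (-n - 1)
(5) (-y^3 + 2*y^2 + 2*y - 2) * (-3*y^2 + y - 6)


(1) = 5.6565*p^5 - 5.4221*p^4 + 14.6058*p^3 + 6.1365*p^2 - 30.1285*p - 15.1302
(2) = -v^4 - 11*v^3 - 28*v^2 + 36*v + 144
(3) = 0.94*j^3 + 1.75*j^2 + 1.75*j - 1.28
(4) = -4*n^5 - 5*n^4 - 8*n^3 - 4*n^2 + 2*n - 1
(5) = 3*y^5 - 7*y^4 + 2*y^3 - 4*y^2 - 14*y + 12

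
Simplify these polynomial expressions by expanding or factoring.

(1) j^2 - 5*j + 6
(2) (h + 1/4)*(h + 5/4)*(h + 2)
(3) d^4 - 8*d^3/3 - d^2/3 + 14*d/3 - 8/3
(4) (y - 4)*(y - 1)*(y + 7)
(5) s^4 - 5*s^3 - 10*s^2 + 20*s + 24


(1) = (j - 3)*(j - 2)
(2) = h^3 + 7*h^2/2 + 53*h/16 + 5/8
(3) = (d - 2)*(d - 1)^2*(d + 4/3)
(4) = y^3 + 2*y^2 - 31*y + 28
(5) = (s - 6)*(s - 2)*(s + 1)*(s + 2)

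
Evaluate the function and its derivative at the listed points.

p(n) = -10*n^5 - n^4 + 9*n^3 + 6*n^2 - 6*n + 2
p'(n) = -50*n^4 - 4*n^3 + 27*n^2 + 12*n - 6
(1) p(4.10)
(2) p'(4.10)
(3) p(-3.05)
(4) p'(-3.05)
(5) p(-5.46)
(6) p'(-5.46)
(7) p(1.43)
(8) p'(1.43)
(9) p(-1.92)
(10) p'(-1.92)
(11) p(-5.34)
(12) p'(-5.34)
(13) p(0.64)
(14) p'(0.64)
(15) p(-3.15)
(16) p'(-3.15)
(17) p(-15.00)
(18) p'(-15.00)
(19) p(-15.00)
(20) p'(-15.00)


(1) = -11169.65
(2) = -13907.42
(3) = 2373.59
(4) = -4004.77
(5) = 46384.70
(6) = -43052.10
(7) = -31.97
(8) = -154.41
(9) = 219.27
(10) = -580.67
(11) = 41443.18
(12) = -39348.04
(13) = 1.74
(14) = 3.30
(15) = 2802.04
(16) = -4573.67
(17) = 7514192.00
(18) = -2511861.00
(19) = 7514192.00
(20) = -2511861.00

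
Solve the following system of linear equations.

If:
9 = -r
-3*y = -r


Then:
r = -9
y = -3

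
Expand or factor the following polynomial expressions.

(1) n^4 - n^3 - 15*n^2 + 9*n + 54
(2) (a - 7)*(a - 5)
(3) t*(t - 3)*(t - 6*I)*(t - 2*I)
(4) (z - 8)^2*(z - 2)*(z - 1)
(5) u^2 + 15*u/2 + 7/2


(1) = (n - 3)^2*(n + 2)*(n + 3)
(2) = a^2 - 12*a + 35
(3) = t^4 - 3*t^3 - 8*I*t^3 - 12*t^2 + 24*I*t^2 + 36*t
(4) = z^4 - 19*z^3 + 114*z^2 - 224*z + 128
(5) = (u + 1/2)*(u + 7)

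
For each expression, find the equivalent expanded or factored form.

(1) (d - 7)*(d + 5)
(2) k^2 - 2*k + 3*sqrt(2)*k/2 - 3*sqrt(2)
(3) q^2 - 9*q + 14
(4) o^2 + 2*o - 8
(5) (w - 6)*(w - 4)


(1) = d^2 - 2*d - 35
(2) = (k - 2)*(k + 3*sqrt(2)/2)
(3) = (q - 7)*(q - 2)
(4) = (o - 2)*(o + 4)
(5) = w^2 - 10*w + 24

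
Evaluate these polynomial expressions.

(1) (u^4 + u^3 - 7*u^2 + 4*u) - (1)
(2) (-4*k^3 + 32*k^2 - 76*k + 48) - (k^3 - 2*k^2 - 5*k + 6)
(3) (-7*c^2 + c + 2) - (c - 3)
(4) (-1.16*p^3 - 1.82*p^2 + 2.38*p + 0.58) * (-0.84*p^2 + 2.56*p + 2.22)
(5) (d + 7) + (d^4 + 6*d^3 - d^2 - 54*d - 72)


(1) = u^4 + u^3 - 7*u^2 + 4*u - 1
(2) = -5*k^3 + 34*k^2 - 71*k + 42
(3) = 5 - 7*c^2
(4) = 0.9744*p^5 - 1.4408*p^4 - 9.2336*p^3 + 1.5652*p^2 + 6.7684*p + 1.2876
(5) = d^4 + 6*d^3 - d^2 - 53*d - 65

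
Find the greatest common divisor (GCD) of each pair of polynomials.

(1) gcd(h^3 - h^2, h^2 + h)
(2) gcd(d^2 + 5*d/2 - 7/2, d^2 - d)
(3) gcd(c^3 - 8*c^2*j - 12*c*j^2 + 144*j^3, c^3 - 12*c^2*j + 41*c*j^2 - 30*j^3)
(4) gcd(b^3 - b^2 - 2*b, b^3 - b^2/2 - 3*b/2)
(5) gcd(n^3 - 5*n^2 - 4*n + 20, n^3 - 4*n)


(1) = h
(2) = d - 1
(3) = gcd((c - 6*j)^2*(c + 4*j), (c - 6*j)*(c - 5*j)*(c - j)) = c - 6*j
(4) = gcd(b*(b - 2)*(b + 1), b*(b - 3/2)*(b + 1)) = b^2 + b
(5) = n^2 - 4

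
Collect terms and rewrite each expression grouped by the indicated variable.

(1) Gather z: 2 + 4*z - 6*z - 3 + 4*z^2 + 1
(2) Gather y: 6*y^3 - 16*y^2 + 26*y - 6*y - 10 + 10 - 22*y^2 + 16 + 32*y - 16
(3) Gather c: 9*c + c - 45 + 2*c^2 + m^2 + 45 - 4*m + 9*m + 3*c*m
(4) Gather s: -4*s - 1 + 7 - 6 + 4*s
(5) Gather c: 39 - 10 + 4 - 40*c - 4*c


(1) = 4*z^2 - 2*z
(2) = 6*y^3 - 38*y^2 + 52*y
(3) = 2*c^2 + c*(3*m + 10) + m^2 + 5*m
(4) = 0
(5) = 33 - 44*c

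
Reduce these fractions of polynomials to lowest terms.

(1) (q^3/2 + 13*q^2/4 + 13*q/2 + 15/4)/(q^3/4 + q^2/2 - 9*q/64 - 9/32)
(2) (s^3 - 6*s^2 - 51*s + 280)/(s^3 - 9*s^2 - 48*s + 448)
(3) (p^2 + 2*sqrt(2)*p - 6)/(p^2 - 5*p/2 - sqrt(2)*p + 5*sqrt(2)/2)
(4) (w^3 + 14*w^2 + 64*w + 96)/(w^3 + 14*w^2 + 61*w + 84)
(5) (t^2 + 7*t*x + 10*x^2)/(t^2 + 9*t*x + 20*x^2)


(1) = (32*q^3 + 208*q^2 + 416*q + 240)/(16*q^3 + 32*q^2 - 9*q - 18)
(2) = (s - 5)/(s - 8)
(3) = (2*p + 6*sqrt(2))/(2*p - 5)
(4) = (w^2 + 10*w + 24)/(w^2 + 10*w + 21)
(5) = (t + 2*x)/(t + 4*x)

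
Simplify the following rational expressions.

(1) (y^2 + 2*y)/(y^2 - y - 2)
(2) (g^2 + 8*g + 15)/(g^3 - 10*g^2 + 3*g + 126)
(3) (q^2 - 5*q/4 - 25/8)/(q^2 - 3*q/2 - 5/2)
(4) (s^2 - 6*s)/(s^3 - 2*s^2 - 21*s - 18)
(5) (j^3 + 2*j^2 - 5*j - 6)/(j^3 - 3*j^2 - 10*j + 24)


(1) = (y^2 + 2*y)/(y^2 - y - 2)
(2) = (g + 5)/(g^2 - 13*g + 42)
(3) = (4*q + 5)/(4*q + 4)
(4) = s/(s^2 + 4*s + 3)
(5) = (j + 1)/(j - 4)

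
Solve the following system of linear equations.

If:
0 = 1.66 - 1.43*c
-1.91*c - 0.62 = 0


Then:
No Solution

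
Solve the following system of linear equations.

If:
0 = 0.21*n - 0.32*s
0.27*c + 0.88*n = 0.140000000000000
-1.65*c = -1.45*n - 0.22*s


Then:
c = 0.12
n = 0.12
s = 0.08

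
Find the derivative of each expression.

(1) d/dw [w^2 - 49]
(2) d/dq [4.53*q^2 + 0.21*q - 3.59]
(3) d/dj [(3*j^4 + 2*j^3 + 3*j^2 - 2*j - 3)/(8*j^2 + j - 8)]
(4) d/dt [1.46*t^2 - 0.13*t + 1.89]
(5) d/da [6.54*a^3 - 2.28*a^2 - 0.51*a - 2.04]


(1) = 2*w
(2) = 9.06*q + 0.21
(3) = (48*j^5 + 25*j^4 - 92*j^3 - 29*j^2 + 19)/(64*j^4 + 16*j^3 - 127*j^2 - 16*j + 64)
(4) = 2.92*t - 0.13
(5) = 19.62*a^2 - 4.56*a - 0.51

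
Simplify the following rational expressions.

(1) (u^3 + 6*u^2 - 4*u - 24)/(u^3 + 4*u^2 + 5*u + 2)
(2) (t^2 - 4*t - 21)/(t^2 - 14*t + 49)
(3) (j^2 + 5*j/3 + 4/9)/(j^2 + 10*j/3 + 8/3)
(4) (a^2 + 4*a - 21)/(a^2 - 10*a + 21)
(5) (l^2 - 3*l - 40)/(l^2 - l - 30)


(1) = (u^2 + 4*u - 12)/(u^2 + 2*u + 1)
(2) = (t + 3)/(t - 7)
(3) = (3*j + 1)/(3*j + 6)
(4) = (a + 7)/(a - 7)
(5) = (l - 8)/(l - 6)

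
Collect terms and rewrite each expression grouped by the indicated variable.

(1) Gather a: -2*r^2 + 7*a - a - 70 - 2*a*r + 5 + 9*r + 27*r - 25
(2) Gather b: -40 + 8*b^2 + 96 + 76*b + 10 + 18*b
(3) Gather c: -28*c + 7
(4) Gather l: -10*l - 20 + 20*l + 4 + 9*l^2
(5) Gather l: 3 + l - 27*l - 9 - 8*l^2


(1) = a*(6 - 2*r) - 2*r^2 + 36*r - 90
(2) = 8*b^2 + 94*b + 66
(3) = 7 - 28*c
(4) = 9*l^2 + 10*l - 16
(5) = -8*l^2 - 26*l - 6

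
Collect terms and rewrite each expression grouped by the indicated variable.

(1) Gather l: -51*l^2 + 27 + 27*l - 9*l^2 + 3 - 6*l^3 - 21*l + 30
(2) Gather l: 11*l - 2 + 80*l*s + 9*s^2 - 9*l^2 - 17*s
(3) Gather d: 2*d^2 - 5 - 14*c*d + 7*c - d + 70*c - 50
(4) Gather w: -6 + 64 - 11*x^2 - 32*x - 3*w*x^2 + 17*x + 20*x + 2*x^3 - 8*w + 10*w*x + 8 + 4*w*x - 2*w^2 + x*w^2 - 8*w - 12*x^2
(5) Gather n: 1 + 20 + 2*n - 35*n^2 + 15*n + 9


(1) = -6*l^3 - 60*l^2 + 6*l + 60
(2) = -9*l^2 + l*(80*s + 11) + 9*s^2 - 17*s - 2
(3) = 77*c + 2*d^2 + d*(-14*c - 1) - 55
(4) = w^2*(x - 2) + w*(-3*x^2 + 14*x - 16) + 2*x^3 - 23*x^2 + 5*x + 66
(5) = -35*n^2 + 17*n + 30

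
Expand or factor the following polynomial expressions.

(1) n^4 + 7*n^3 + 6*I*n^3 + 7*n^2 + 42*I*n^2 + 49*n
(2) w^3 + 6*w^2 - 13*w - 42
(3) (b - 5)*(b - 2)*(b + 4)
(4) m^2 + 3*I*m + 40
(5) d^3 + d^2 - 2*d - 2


(1) = n*(n + 7)*(n - I)*(n + 7*I)
(2) = (w - 3)*(w + 2)*(w + 7)
(3) = b^3 - 3*b^2 - 18*b + 40
(4) = (m - 5*I)*(m + 8*I)
(5) = (d + 1)*(d - sqrt(2))*(d + sqrt(2))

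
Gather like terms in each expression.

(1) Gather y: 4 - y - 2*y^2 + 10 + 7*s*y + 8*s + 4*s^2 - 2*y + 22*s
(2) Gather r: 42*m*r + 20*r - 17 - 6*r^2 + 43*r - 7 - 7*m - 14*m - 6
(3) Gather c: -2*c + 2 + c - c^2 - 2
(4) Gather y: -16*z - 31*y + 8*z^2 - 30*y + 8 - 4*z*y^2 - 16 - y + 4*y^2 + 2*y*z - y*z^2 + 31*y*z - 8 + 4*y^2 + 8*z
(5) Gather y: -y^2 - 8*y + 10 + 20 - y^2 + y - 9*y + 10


(1) = 4*s^2 + 30*s - 2*y^2 + y*(7*s - 3) + 14
(2) = -21*m - 6*r^2 + r*(42*m + 63) - 30
(3) = -c^2 - c
(4) = y^2*(8 - 4*z) + y*(-z^2 + 33*z - 62) + 8*z^2 - 8*z - 16
(5) = -2*y^2 - 16*y + 40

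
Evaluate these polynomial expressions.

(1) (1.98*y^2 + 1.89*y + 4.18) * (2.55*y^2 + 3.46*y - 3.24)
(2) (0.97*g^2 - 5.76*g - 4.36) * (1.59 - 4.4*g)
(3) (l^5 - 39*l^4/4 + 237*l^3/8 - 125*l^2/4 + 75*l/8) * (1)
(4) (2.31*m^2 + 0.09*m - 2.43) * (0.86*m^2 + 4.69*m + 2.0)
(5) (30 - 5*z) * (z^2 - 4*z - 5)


(1) = 5.049*y^4 + 11.6703*y^3 + 10.7832*y^2 + 8.3392*y - 13.5432
(2) = -4.268*g^3 + 26.8863*g^2 + 10.0256*g - 6.9324
(3) = l^5 - 39*l^4/4 + 237*l^3/8 - 125*l^2/4 + 75*l/8
(4) = 1.9866*m^4 + 10.9113*m^3 + 2.9523*m^2 - 11.2167*m - 4.86
(5) = -5*z^3 + 50*z^2 - 95*z - 150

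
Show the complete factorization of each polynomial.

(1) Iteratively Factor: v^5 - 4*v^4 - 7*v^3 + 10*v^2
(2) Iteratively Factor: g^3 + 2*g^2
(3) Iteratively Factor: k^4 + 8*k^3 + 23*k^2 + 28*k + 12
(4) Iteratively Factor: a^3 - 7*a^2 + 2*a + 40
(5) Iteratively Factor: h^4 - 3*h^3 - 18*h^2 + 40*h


(1) = (v)*(v^4 - 4*v^3 - 7*v^2 + 10*v) = v*(v + 2)*(v^3 - 6*v^2 + 5*v) = v^2*(v + 2)*(v^2 - 6*v + 5) = v^2*(v - 1)*(v + 2)*(v - 5)
(2) = (g)*(g^2 + 2*g) = g*(g + 2)*(g)
(3) = (k + 3)*(k^3 + 5*k^2 + 8*k + 4) = (k + 2)*(k + 3)*(k^2 + 3*k + 2) = (k + 1)*(k + 2)*(k + 3)*(k + 2)
(4) = (a + 2)*(a^2 - 9*a + 20) = (a - 4)*(a + 2)*(a - 5)
(5) = (h - 2)*(h^3 - h^2 - 20*h) = (h - 2)*(h + 4)*(h^2 - 5*h) = (h - 5)*(h - 2)*(h + 4)*(h)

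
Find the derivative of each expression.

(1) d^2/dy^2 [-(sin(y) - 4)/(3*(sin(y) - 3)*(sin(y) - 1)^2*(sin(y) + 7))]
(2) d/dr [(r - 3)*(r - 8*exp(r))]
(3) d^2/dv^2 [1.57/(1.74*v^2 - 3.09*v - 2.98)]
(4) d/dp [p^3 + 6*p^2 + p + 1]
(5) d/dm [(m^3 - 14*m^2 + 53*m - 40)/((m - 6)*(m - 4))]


(1) = (9*sin(y)^6 - 15*sin(y)^5 - 308*sin(y)^4 - 204*sin(y)^3 + 4207*sin(y)^2 - 1077*sin(y) - 10292)/(3*(sin(y) - 3)^3*(sin(y) - 1)^3*(sin(y) + 7)^3)
(2) = r - (r - 3)*(8*exp(r) - 1) - 8*exp(r)
(3) = (9.506664*v^2 - 16.882524*v - 1.57*(3.48*v - 3.09)*(6.96*v - 6.18) - 16.281528)/(-1.74*v^2 + 3.09*v + 2.98)^3
(4) = 3*p^2 + 12*p + 1
(5) = (m^4 - 20*m^3 + 159*m^2 - 592*m + 872)/(m^4 - 20*m^3 + 148*m^2 - 480*m + 576)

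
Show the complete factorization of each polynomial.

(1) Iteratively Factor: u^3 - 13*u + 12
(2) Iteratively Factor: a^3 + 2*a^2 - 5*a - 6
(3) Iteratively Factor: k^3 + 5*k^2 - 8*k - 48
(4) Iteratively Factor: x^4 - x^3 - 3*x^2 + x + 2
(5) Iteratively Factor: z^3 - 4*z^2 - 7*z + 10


(1) = (u + 4)*(u^2 - 4*u + 3) = (u - 3)*(u + 4)*(u - 1)
(2) = (a - 2)*(a^2 + 4*a + 3) = (a - 2)*(a + 1)*(a + 3)
(3) = (k - 3)*(k^2 + 8*k + 16) = (k - 3)*(k + 4)*(k + 4)
(4) = (x + 1)*(x^3 - 2*x^2 - x + 2) = (x - 2)*(x + 1)*(x^2 - 1) = (x - 2)*(x - 1)*(x + 1)*(x + 1)
(5) = (z + 2)*(z^2 - 6*z + 5) = (z - 5)*(z + 2)*(z - 1)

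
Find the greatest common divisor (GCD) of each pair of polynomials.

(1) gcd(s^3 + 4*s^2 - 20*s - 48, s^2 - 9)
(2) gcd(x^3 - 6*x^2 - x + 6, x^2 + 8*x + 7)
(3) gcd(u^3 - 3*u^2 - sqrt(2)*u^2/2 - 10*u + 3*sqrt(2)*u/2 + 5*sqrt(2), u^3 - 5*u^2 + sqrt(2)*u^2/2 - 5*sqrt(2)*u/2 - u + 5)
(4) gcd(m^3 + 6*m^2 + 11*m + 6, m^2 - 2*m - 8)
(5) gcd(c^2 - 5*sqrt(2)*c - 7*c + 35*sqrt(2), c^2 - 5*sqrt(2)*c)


(1) = gcd((s - 4)*(s + 2)*(s + 6), (s - 3)*(s + 3)) = 1
(2) = gcd((x - 6)*(x - 1)*(x + 1), (x + 1)*(x + 7)) = x + 1
(3) = u^2 + u*(-5 - sqrt(2)/2) + 5*sqrt(2)/2
(4) = gcd((m + 1)*(m + 2)*(m + 3), (m - 4)*(m + 2)) = m + 2
(5) = gcd((c - 7)*(c - 5*sqrt(2)), c*(c - 5*sqrt(2))) = c - 5*sqrt(2)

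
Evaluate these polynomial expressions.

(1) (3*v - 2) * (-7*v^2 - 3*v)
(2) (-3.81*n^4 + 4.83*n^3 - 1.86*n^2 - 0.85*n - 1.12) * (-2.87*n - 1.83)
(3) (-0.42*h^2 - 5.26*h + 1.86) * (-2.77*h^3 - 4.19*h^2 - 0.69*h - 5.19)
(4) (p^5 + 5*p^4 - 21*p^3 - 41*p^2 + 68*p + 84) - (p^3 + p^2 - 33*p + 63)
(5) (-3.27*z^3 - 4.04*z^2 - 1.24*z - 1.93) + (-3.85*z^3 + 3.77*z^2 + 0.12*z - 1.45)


(1) = -21*v^3 + 5*v^2 + 6*v
(2) = 10.9347*n^5 - 6.8898*n^4 - 3.5007*n^3 + 5.8433*n^2 + 4.7699*n + 2.0496
(3) = 1.1634*h^5 + 16.33*h^4 + 17.177*h^3 - 1.9842*h^2 + 26.016*h - 9.6534
(4) = p^5 + 5*p^4 - 22*p^3 - 42*p^2 + 101*p + 21
(5) = -7.12*z^3 - 0.27*z^2 - 1.12*z - 3.38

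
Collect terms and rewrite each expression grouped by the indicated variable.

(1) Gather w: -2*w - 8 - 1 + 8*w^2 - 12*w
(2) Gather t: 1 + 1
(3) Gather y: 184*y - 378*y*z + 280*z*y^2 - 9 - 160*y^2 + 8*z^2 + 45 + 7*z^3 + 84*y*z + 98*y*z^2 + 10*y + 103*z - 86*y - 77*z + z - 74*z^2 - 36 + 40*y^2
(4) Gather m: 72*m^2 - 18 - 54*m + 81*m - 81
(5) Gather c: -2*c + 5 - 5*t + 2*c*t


(1) = 8*w^2 - 14*w - 9
(2) = 2
(3) = y^2*(280*z - 120) + y*(98*z^2 - 294*z + 108) + 7*z^3 - 66*z^2 + 27*z
(4) = 72*m^2 + 27*m - 99
(5) = c*(2*t - 2) - 5*t + 5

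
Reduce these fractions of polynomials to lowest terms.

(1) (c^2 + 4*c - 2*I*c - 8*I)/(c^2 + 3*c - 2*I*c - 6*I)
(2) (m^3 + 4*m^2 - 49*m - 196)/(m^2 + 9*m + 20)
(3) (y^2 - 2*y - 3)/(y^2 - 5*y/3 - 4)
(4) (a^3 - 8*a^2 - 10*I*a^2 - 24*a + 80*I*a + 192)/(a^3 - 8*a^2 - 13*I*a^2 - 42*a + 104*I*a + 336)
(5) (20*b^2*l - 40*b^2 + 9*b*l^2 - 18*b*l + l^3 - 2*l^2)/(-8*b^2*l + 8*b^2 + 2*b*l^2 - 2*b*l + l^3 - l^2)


(1) = (c + 4)/(c + 3)
(2) = (m^2 - 49)/(m + 5)
(3) = (3*y + 3)/(3*y + 4)
(4) = (a - 4*I)/(a - 7*I)
(5) = (-5*b*l + 10*b - l^2 + 2*l)/(2*b*l - 2*b - l^2 + l)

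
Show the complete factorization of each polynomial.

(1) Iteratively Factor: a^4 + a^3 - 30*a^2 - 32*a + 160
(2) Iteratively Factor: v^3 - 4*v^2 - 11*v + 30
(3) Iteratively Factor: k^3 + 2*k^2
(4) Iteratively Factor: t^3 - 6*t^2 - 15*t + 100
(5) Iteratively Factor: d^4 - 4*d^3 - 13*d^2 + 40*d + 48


(1) = (a + 4)*(a^3 - 3*a^2 - 18*a + 40) = (a + 4)^2*(a^2 - 7*a + 10) = (a - 5)*(a + 4)^2*(a - 2)
(2) = (v + 3)*(v^2 - 7*v + 10) = (v - 5)*(v + 3)*(v - 2)
(3) = (k + 2)*(k^2) = k*(k + 2)*(k)
(4) = (t - 5)*(t^2 - t - 20) = (t - 5)^2*(t + 4)
(5) = (d + 1)*(d^3 - 5*d^2 - 8*d + 48) = (d - 4)*(d + 1)*(d^2 - d - 12) = (d - 4)^2*(d + 1)*(d + 3)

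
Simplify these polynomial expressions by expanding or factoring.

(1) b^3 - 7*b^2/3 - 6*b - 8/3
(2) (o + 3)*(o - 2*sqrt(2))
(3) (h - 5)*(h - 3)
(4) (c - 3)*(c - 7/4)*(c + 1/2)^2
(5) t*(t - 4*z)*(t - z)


(1) = (b - 4)*(b + 2/3)*(b + 1)
(2) = o^2 - 2*sqrt(2)*o + 3*o - 6*sqrt(2)
(3) = h^2 - 8*h + 15
(4) = c^4 - 15*c^3/4 + 3*c^2/4 + 65*c/16 + 21/16
(5) = t^3 - 5*t^2*z + 4*t*z^2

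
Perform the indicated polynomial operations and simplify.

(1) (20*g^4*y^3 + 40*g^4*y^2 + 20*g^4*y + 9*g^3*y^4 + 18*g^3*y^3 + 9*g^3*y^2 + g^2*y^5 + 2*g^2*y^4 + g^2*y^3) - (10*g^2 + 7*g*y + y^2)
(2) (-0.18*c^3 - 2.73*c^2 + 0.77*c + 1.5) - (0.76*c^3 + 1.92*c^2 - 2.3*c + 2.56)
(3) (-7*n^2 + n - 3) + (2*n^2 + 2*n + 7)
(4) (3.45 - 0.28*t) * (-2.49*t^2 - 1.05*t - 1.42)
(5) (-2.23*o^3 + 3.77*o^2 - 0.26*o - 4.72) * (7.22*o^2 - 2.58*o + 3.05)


(1) = 20*g^4*y^3 + 40*g^4*y^2 + 20*g^4*y + 9*g^3*y^4 + 18*g^3*y^3 + 9*g^3*y^2 + g^2*y^5 + 2*g^2*y^4 + g^2*y^3 - 10*g^2 - 7*g*y - y^2
(2) = -0.94*c^3 - 4.65*c^2 + 3.07*c - 1.06
(3) = -5*n^2 + 3*n + 4
(4) = 0.6972*t^3 - 8.2965*t^2 - 3.2249*t - 4.899
(5) = -16.1006*o^5 + 32.9728*o^4 - 18.4053*o^3 - 21.9091*o^2 + 11.3846*o - 14.396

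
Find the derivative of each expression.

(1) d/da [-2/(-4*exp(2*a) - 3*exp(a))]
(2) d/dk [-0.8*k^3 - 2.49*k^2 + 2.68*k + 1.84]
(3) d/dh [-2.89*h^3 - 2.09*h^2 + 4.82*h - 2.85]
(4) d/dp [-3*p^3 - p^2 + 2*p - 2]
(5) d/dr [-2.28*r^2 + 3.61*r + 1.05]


(1) = 2*(-8*exp(a) - 3)*exp(-a)/(4*exp(a) + 3)^2
(2) = -2.4*k^2 - 4.98*k + 2.68
(3) = -8.67*h^2 - 4.18*h + 4.82
(4) = -9*p^2 - 2*p + 2
(5) = 3.61 - 4.56*r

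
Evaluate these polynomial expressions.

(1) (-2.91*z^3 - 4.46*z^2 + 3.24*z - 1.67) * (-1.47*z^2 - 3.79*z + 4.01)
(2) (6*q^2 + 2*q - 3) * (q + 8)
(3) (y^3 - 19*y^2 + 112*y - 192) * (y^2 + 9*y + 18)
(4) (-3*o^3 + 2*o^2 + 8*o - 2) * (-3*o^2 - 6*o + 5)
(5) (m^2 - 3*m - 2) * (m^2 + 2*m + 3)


(1) = 4.2777*z^5 + 17.5851*z^4 + 0.4715*z^3 - 27.7093*z^2 + 19.3217*z - 6.6967
(2) = 6*q^3 + 50*q^2 + 13*q - 24
(3) = y^5 - 10*y^4 - 41*y^3 + 474*y^2 + 288*y - 3456
(4) = 9*o^5 + 12*o^4 - 51*o^3 - 32*o^2 + 52*o - 10
(5) = m^4 - m^3 - 5*m^2 - 13*m - 6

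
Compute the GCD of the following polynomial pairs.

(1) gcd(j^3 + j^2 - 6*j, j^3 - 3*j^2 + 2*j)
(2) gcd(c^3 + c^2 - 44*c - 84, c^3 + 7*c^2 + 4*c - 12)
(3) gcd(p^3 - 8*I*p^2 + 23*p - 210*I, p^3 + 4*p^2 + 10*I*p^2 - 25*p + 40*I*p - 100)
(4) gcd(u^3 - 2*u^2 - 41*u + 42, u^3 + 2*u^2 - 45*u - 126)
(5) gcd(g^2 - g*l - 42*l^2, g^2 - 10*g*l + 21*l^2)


(1) = gcd(j*(j - 2)*(j + 3), j*(j - 2)*(j - 1)) = j^2 - 2*j
(2) = c^2 + 8*c + 12
(3) = p + 5*I
(4) = u^2 - u - 42
(5) = gcd((g - 7*l)*(g + 6*l), (g - 7*l)*(g - 3*l)) = g - 7*l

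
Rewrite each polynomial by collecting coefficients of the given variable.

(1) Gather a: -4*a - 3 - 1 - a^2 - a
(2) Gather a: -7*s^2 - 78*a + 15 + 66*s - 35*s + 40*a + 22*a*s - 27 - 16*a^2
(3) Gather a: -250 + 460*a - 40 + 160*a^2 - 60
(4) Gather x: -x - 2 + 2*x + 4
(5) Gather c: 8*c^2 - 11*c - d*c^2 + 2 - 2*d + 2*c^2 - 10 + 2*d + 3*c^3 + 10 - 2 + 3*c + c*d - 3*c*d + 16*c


(1) = -a^2 - 5*a - 4
(2) = -16*a^2 + a*(22*s - 38) - 7*s^2 + 31*s - 12
(3) = 160*a^2 + 460*a - 350
(4) = x + 2
(5) = 3*c^3 + c^2*(10 - d) + c*(8 - 2*d)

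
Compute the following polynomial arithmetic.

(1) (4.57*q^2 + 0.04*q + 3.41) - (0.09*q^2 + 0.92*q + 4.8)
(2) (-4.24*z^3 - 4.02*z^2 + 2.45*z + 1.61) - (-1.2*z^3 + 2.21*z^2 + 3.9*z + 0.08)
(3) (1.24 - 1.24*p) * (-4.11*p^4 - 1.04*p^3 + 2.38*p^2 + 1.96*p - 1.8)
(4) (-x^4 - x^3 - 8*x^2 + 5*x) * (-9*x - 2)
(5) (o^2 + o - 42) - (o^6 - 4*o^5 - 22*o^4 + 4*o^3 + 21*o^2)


(1) = 4.48*q^2 - 0.88*q - 1.39
(2) = -3.04*z^3 - 6.23*z^2 - 1.45*z + 1.53
(3) = 5.0964*p^5 - 3.8068*p^4 - 4.2408*p^3 + 0.5208*p^2 + 4.6624*p - 2.232
(4) = 9*x^5 + 11*x^4 + 74*x^3 - 29*x^2 - 10*x
(5) = -o^6 + 4*o^5 + 22*o^4 - 4*o^3 - 20*o^2 + o - 42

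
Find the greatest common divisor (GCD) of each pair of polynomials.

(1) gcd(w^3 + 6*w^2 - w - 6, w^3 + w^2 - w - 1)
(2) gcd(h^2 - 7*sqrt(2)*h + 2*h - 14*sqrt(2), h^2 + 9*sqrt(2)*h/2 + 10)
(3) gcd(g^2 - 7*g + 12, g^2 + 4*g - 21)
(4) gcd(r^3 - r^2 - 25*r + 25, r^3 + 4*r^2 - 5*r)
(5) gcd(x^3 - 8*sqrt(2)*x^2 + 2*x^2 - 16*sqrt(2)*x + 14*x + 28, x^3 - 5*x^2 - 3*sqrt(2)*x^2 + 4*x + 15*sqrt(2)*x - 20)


(1) = w^2 - 1
(2) = gcd((h + 2)*(h - 7*sqrt(2)), (h + 2*sqrt(2))*(h + 5*sqrt(2)/2)) = 1
(3) = g - 3
(4) = r^2 + 4*r - 5
(5) = x - sqrt(2)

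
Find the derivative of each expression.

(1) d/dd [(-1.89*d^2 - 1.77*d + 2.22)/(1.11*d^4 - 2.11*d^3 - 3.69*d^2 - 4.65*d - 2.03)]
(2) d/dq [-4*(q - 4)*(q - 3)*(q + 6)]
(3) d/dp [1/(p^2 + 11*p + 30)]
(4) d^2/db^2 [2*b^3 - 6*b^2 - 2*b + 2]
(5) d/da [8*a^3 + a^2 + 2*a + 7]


(1) = (4.1958*d^5 + 1.9062*d^4 - 17.3262*d^3 + 16.3098*d^2 + 24.057*d + 13.9161)/(1.2321*d^8 - 4.6842*d^7 - 3.7397*d^6 + 5.2488*d^5 + 28.7325*d^4 + 42.8836*d^3 + 36.6039*d^2 + 18.879*d + 4.1209)
(2) = -12*q^2 + 8*q + 120
(3) = (-2*p - 11)/(p^2 + 11*p + 30)^2
(4) = 12*b - 12
(5) = 24*a^2 + 2*a + 2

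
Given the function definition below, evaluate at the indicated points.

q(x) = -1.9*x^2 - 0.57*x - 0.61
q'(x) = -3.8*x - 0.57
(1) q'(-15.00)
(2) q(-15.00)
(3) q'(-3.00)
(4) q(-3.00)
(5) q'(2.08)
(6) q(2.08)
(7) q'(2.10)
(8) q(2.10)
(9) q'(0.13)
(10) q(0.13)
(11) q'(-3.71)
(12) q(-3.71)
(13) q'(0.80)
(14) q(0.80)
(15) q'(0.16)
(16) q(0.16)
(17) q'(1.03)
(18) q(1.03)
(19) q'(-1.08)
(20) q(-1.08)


(1) = 56.43
(2) = -419.56
(3) = 10.83
(4) = -16.00
(5) = -8.47
(6) = -10.02
(7) = -8.55
(8) = -10.19
(9) = -1.06
(10) = -0.72
(11) = 13.53
(12) = -24.65
(13) = -3.61
(14) = -2.28
(15) = -1.18
(16) = -0.75
(17) = -4.48
(18) = -3.21
(19) = 3.53
(20) = -2.21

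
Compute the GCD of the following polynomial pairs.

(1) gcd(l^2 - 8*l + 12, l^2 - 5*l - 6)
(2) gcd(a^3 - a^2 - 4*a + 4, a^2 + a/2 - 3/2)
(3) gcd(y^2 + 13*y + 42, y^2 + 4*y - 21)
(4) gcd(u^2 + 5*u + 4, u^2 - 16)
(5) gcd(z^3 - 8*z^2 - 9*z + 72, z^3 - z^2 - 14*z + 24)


(1) = gcd((l - 6)*(l - 2), (l - 6)*(l + 1)) = l - 6
(2) = a - 1
(3) = y + 7
(4) = gcd((u + 1)*(u + 4), (u - 4)*(u + 4)) = u + 4
(5) = gcd((z - 8)*(z - 3)*(z + 3), (z - 3)*(z - 2)*(z + 4)) = z - 3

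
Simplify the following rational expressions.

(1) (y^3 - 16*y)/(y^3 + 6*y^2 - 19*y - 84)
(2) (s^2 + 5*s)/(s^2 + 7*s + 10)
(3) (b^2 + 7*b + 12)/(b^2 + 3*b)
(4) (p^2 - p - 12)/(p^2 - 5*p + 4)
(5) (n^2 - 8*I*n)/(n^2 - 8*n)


(1) = (y^2 + 4*y)/(y^2 + 10*y + 21)
(2) = s/(s + 2)
(3) = (b + 4)/b
(4) = (p + 3)/(p - 1)
(5) = (n - 8*I)/(n - 8)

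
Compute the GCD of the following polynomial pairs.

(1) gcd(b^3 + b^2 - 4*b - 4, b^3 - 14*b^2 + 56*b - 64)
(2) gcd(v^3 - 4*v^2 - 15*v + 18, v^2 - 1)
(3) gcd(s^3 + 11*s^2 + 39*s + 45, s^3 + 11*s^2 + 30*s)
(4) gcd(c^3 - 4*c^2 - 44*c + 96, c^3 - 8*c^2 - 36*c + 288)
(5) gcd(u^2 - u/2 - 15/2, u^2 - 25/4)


(1) = b - 2
(2) = gcd((v - 6)*(v - 1)*(v + 3), (v - 1)*(v + 1)) = v - 1
(3) = gcd((s + 3)^2*(s + 5), s*(s + 5)*(s + 6)) = s + 5
(4) = gcd((c - 8)*(c - 2)*(c + 6), (c - 8)*(c - 6)*(c + 6)) = c^2 - 2*c - 48
(5) = gcd((u - 3)*(u + 5/2), (u - 5/2)*(u + 5/2)) = u + 5/2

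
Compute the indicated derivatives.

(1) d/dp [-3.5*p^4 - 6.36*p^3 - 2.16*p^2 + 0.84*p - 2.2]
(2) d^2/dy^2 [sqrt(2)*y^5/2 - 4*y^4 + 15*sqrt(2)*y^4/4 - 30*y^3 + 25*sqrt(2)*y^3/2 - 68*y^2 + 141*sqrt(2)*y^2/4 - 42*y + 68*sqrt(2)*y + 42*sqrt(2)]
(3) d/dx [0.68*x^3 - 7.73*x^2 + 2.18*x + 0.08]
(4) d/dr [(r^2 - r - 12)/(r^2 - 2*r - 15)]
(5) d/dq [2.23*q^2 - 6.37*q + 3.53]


(1) = -14.0*p^3 - 19.08*p^2 - 4.32*p + 0.84
(2) = 10*sqrt(2)*y^3 - 48*y^2 + 45*sqrt(2)*y^2 - 180*y + 75*sqrt(2)*y - 136 + 141*sqrt(2)/2
(3) = 2.04*x^2 - 15.46*x + 2.18
(4) = -1/(r^2 - 10*r + 25)
(5) = 4.46*q - 6.37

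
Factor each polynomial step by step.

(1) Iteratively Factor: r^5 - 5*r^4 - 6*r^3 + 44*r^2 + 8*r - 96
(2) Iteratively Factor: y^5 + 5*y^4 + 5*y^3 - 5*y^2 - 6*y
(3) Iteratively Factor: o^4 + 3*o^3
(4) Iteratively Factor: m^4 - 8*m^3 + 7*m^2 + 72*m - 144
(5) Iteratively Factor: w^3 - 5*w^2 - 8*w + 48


(1) = (r - 2)*(r^4 - 3*r^3 - 12*r^2 + 20*r + 48) = (r - 4)*(r - 2)*(r^3 + r^2 - 8*r - 12) = (r - 4)*(r - 2)*(r + 2)*(r^2 - r - 6) = (r - 4)*(r - 3)*(r - 2)*(r + 2)*(r + 2)
(2) = (y - 1)*(y^4 + 6*y^3 + 11*y^2 + 6*y) = (y - 1)*(y + 3)*(y^3 + 3*y^2 + 2*y) = y*(y - 1)*(y + 3)*(y^2 + 3*y + 2) = y*(y - 1)*(y + 2)*(y + 3)*(y + 1)
(3) = (o)*(o^3 + 3*o^2) = o^2*(o^2 + 3*o) = o^2*(o + 3)*(o)
(4) = (m - 4)*(m^3 - 4*m^2 - 9*m + 36) = (m - 4)*(m + 3)*(m^2 - 7*m + 12) = (m - 4)*(m - 3)*(m + 3)*(m - 4)
(5) = (w - 4)*(w^2 - w - 12) = (w - 4)*(w + 3)*(w - 4)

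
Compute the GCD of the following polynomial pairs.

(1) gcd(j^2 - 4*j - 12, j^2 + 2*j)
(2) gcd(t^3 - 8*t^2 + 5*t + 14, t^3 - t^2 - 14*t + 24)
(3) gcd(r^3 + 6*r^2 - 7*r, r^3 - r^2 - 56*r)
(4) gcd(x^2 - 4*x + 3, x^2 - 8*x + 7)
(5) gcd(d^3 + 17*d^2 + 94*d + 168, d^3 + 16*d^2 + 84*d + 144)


(1) = j + 2
(2) = gcd((t - 7)*(t - 2)*(t + 1), (t - 3)*(t - 2)*(t + 4)) = t - 2
(3) = r^2 + 7*r
(4) = x - 1
(5) = d^2 + 10*d + 24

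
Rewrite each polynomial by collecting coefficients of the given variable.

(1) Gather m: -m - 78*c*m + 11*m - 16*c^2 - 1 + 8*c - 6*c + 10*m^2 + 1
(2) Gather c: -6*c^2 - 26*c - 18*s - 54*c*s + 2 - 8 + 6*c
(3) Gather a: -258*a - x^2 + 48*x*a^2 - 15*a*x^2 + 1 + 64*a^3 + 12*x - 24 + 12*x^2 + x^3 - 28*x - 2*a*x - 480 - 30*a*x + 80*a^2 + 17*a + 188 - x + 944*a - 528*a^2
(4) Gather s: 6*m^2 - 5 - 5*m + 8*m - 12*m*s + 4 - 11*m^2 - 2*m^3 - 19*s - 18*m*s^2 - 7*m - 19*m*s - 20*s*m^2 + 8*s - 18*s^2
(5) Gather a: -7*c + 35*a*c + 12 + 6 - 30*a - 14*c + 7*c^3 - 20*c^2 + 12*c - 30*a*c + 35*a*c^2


(1) = -16*c^2 + 2*c + 10*m^2 + m*(10 - 78*c)
(2) = -6*c^2 + c*(-54*s - 20) - 18*s - 6
(3) = 64*a^3 + a^2*(48*x - 448) + a*(-15*x^2 - 32*x + 703) + x^3 + 11*x^2 - 17*x - 315
(4) = -2*m^3 - 5*m^2 - 4*m + s^2*(-18*m - 18) + s*(-20*m^2 - 31*m - 11) - 1
(5) = a*(35*c^2 + 5*c - 30) + 7*c^3 - 20*c^2 - 9*c + 18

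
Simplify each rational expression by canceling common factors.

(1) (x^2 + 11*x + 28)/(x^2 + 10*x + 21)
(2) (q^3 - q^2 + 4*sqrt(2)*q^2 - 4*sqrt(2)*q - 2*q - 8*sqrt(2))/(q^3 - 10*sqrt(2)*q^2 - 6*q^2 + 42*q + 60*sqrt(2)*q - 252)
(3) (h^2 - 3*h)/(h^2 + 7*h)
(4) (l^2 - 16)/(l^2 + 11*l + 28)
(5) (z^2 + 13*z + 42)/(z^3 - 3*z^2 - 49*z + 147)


(1) = (x + 4)/(x + 3)
(2) = (q^3 + q^2*(-1 + 4*sqrt(2)) + q*(-4*sqrt(2) - 2) - 8*sqrt(2))/(q^3 + q^2*(-10*sqrt(2) - 6) + q*(42 + 60*sqrt(2)) - 252)
(3) = (h - 3)/(h + 7)
(4) = (l - 4)/(l + 7)
(5) = (z + 6)/(z^2 - 10*z + 21)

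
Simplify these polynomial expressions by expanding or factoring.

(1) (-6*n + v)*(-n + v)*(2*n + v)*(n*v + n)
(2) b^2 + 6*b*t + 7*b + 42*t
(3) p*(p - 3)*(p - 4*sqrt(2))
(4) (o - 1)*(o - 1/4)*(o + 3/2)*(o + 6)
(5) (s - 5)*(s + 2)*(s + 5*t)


(1) = 12*n^4*v + 12*n^4 - 8*n^3*v^2 - 8*n^3*v - 5*n^2*v^3 - 5*n^2*v^2 + n*v^4 + n*v^3
(2) = (b + 7)*(b + 6*t)
(3) = p^3 - 4*sqrt(2)*p^2 - 3*p^2 + 12*sqrt(2)*p
(4) = o^4 + 25*o^3/4 - o^2/8 - 75*o/8 + 9/4
(5) = s^3 + 5*s^2*t - 3*s^2 - 15*s*t - 10*s - 50*t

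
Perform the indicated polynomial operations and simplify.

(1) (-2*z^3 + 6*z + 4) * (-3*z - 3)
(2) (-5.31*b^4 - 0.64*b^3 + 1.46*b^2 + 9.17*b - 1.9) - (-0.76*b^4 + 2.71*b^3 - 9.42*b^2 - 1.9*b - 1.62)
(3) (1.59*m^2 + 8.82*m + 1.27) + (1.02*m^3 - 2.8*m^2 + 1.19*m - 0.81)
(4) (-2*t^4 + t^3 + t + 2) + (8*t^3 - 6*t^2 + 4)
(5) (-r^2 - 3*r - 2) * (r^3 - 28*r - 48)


(1) = 6*z^4 + 6*z^3 - 18*z^2 - 30*z - 12
(2) = -4.55*b^4 - 3.35*b^3 + 10.88*b^2 + 11.07*b - 0.28
(3) = 1.02*m^3 - 1.21*m^2 + 10.01*m + 0.46
(4) = -2*t^4 + 9*t^3 - 6*t^2 + t + 6
(5) = -r^5 - 3*r^4 + 26*r^3 + 132*r^2 + 200*r + 96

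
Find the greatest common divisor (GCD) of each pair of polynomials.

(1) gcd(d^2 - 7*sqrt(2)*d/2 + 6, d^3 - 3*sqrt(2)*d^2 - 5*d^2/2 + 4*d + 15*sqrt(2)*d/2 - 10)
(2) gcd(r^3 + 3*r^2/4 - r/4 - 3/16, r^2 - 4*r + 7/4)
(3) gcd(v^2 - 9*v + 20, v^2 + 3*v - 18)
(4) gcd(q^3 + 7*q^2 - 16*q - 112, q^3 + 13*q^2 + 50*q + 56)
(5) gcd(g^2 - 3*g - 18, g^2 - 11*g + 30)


(1) = gcd((d - 2*sqrt(2))*(d - 3*sqrt(2)/2), (d - 5/2)*(d - 2*sqrt(2))*(d - sqrt(2))) = d - 2*sqrt(2)
(2) = gcd((r - 1/2)*(r + 1/2)*(r + 3/4), (r - 7/2)*(r - 1/2)) = r - 1/2
(3) = 1
(4) = q^2 + 11*q + 28
(5) = gcd((g - 6)*(g + 3), (g - 6)*(g - 5)) = g - 6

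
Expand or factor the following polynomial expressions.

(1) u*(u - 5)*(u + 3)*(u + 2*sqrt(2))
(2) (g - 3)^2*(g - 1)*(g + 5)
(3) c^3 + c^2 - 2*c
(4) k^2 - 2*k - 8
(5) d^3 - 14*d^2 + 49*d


(1) = u^4 - 2*u^3 + 2*sqrt(2)*u^3 - 15*u^2 - 4*sqrt(2)*u^2 - 30*sqrt(2)*u
(2) = g^4 - 2*g^3 - 20*g^2 + 66*g - 45
(3) = c*(c - 1)*(c + 2)
(4) = (k - 4)*(k + 2)
(5) = d*(d - 7)^2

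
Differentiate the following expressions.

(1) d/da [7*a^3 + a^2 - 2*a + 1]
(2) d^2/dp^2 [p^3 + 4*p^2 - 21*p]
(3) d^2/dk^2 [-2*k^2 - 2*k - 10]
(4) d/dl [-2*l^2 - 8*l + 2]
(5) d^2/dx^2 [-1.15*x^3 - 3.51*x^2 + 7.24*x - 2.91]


(1) = 21*a^2 + 2*a - 2
(2) = 6*p + 8
(3) = -4
(4) = -4*l - 8
(5) = -6.9*x - 7.02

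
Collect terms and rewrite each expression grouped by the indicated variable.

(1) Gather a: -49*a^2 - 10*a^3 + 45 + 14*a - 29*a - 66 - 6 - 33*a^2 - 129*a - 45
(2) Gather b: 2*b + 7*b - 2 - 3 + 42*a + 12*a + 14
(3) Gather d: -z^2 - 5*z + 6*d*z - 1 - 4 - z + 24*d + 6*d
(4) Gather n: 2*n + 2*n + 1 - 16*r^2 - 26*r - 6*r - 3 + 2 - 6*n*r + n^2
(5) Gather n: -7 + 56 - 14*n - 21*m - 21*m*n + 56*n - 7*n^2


(1) = -10*a^3 - 82*a^2 - 144*a - 72
(2) = 54*a + 9*b + 9
(3) = d*(6*z + 30) - z^2 - 6*z - 5
(4) = n^2 + n*(4 - 6*r) - 16*r^2 - 32*r
(5) = -21*m - 7*n^2 + n*(42 - 21*m) + 49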